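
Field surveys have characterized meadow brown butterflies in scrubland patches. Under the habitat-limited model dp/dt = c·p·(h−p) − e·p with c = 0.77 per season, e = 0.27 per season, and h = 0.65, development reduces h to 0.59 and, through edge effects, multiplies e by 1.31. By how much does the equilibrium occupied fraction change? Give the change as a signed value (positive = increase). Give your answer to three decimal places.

-0.169

Before: p* = h − e/c = 0.65 − 0.27/0.77 = 0.65 − 0.3506 = 0.2994.
After: c = 0.77, e = 0.3537, h = 0.59; p* = 0.59 − 0.3537/0.77 = 0.1306.
Δp* = 0.1306 − 0.2994 = -0.1687.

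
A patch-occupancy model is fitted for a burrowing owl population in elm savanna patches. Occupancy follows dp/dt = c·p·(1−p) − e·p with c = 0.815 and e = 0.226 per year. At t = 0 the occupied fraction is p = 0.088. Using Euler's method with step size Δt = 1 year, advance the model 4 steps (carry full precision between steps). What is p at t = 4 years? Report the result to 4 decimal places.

Update rule: p ← p + [c·p·(1−p) − e·p]·Δt with Δt = 1.
step 1: Δp = +0.04552, p = 0.13352
step 2: Δp = +0.06411, p = 0.19763
step 3: Δp = +0.08457, p = 0.28221
step 4: Δp = +0.10131, p = 0.38352

0.3835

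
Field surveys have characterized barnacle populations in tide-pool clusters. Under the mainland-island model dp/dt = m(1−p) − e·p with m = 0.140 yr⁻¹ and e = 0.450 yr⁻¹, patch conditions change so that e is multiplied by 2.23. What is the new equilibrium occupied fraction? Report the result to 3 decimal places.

0.122

Before: p* = 0.140/(0.140+0.450) = 0.2373.
After: m = 0.14, e = 1.0035; p* = 0.14/1.1435 = 0.1224.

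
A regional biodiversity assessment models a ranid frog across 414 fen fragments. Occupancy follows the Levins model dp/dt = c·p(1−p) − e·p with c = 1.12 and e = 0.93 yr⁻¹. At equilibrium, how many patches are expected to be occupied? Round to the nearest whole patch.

70

p* = 1 − e/c = 1 − 0.93/1.12 = 0.1696.
Expected occupied patches = N × p* = 414 × 0.1696 = 70.23 ≈ 70.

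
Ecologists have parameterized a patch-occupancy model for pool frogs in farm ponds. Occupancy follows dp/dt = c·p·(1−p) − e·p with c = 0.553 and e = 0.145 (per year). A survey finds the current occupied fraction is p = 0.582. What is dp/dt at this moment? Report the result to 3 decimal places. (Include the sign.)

0.050

Colonization term: c·p·(1−p) = 0.553×0.582×0.4180 = 0.13453.
Extinction term: e·p = 0.08439.
dp/dt = 0.13453 − 0.08439 = 0.05014.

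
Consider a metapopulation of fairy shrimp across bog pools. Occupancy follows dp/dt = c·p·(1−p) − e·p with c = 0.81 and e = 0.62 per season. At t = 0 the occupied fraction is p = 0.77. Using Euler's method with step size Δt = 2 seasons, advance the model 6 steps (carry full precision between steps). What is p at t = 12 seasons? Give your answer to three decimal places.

0.200

Update rule: p ← p + [c·p·(1−p) − e·p]·Δt with Δt = 2.
  1  |  dp/dt·Δt = -0.667898  |  p_1 = 0.102102
  2  |  dp/dt·Δt = +0.021911  |  p_2 = 0.124013
  3  |  dp/dt·Δt = +0.022211  |  p_3 = 0.146223
  4  |  dp/dt·Δt = +0.020927  |  p_4 = 0.167150
  5  |  dp/dt·Δt = +0.018256  |  p_5 = 0.185406
  6  |  dp/dt·Δt = +0.014766  |  p_6 = 0.200172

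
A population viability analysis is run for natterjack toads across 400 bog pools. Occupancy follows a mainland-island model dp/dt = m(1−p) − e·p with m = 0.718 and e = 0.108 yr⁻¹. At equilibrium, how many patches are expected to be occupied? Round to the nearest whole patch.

p* = m/(m+e) = 0.718/0.8260 = 0.8692.
Expected occupied patches = N × p* = 400 × 0.8692 = 347.70 ≈ 348.

348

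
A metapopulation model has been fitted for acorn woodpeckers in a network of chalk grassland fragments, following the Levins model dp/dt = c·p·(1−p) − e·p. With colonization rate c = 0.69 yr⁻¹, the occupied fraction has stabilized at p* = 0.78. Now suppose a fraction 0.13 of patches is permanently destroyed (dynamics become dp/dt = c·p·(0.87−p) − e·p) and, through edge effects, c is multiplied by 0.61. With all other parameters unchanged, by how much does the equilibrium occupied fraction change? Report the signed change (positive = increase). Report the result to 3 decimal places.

Balance c(1−p*) = e gives e = 0.69×(1 − 0.78000) = 0.15180.
New p* = 0.87 − e/c = 0.87 − 0.15180/0.42090 = 0.50934.
Δp* = 0.50934 − 0.78000 = -0.27066.

-0.271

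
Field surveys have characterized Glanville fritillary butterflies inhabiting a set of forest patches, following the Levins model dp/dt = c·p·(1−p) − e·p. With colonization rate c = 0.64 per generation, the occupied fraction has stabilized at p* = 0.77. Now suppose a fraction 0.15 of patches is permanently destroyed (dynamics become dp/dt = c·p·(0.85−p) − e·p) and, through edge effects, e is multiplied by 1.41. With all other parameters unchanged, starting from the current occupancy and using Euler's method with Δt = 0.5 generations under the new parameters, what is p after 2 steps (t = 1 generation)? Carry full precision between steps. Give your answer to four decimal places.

0.6680

Balance c(1−p*) = e gives e = 0.64×(1 − 0.77000) = 0.14720.
Starting from p₀ = 0.77000; update p ← p + (dp/dt)·Δt with the new parameters.
p: 0.77000 → 0.70980  (Δp = -0.06020)
p: 0.70980 → 0.66799  (Δp = -0.04182)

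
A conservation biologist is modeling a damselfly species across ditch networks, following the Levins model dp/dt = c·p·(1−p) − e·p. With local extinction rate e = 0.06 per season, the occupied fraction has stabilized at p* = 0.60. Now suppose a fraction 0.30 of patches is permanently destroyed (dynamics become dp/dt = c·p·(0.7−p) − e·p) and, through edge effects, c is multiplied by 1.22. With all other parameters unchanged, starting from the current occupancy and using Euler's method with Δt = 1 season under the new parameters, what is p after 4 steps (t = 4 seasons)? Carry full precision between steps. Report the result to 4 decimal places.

Balance c(1−p*) = e gives c = e/(1 − 0.60000) = 0.06/0.40000 = 0.15000.
Starting from p₀ = 0.60000; update p ← p + (dp/dt)·Δt with the new parameters.
p: 0.60000 → 0.57498  (Δp = -0.02502)
p: 0.57498 → 0.55364  (Δp = -0.02134)
p: 0.55364 → 0.53525  (Δp = -0.01839)
p: 0.53525 → 0.51927  (Δp = -0.01598)

0.5193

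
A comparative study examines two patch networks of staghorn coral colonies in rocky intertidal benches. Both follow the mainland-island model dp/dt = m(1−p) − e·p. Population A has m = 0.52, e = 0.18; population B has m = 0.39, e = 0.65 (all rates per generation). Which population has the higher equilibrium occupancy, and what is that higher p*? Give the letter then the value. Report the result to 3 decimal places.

A, 0.743

A: p*_A = m/(m+e) = 0.52/0.7000 = 0.7429.
B: p*_B = 0.39/1.0400 = 0.3750.
A is higher at 0.7429.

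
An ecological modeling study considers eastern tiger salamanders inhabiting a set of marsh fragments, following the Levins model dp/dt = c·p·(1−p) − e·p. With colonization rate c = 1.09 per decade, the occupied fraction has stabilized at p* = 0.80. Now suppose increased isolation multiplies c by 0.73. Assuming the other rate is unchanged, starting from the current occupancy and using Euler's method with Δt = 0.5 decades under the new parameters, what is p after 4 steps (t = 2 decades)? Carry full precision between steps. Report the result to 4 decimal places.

Balance c(1−p*) = e gives e = 1.09×(1 − 0.80000) = 0.21800.
Starting from p₀ = 0.80000; update p ← p + (dp/dt)·Δt with the new parameters.
step 1: Δp = -0.02354, p = 0.77646
step 2: Δp = -0.01558, p = 0.76088
step 3: Δp = -0.01055, p = 0.75033
step 4: Δp = -0.00725, p = 0.74307

0.7431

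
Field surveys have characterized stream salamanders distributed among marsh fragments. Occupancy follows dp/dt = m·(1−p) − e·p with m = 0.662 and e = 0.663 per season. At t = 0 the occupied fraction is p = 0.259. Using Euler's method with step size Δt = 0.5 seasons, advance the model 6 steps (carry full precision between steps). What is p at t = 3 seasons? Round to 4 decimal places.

0.4993

Update rule: p ← p + [m·(1−p) − e·p]·Δt with Δt = 0.5.
  1  |  dp/dt·Δt = +0.159413  |  p_1 = 0.418413
  2  |  dp/dt·Δt = +0.053802  |  p_2 = 0.472214
  3  |  dp/dt·Δt = +0.018158  |  p_3 = 0.490372
  4  |  dp/dt·Δt = +0.006128  |  p_4 = 0.496501
  5  |  dp/dt·Δt = +0.002068  |  p_5 = 0.498569
  6  |  dp/dt·Δt = +0.000698  |  p_6 = 0.499267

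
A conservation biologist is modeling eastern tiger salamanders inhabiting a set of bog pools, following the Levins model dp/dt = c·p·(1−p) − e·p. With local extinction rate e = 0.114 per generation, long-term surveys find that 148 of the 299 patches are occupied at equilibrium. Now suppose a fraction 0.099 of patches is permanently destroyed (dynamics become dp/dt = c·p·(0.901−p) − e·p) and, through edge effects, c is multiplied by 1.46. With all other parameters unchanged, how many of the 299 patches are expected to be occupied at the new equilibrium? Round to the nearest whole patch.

Observed p* = 148/299 = 0.49498.
Balance c(1−p*) = e gives c = e/(1 − 0.49498) = 0.114/0.50502 = 0.22573.
New p* = 0.901 − e/c = 0.901 − 0.11400/0.32957 = 0.55509.
Expected occupied = 299 × 0.55509 = 165.97 ≈ 166.

166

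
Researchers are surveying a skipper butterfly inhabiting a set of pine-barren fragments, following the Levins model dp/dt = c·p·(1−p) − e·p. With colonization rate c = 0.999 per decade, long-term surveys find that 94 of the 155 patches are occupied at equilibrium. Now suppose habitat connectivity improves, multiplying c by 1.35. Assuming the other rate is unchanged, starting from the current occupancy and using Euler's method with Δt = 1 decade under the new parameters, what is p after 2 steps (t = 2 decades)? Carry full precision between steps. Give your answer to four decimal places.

Observed p* = 94/155 = 0.60645.
Balance c(1−p*) = e gives e = 0.999×(1 − 0.60645) = 0.39315.
Starting from p₀ = 0.60645; update p ← p + (dp/dt)·Δt with the new parameters.
step 1: Δp = +0.08345, p = 0.68990
step 2: Δp = +0.01729, p = 0.70719

0.7072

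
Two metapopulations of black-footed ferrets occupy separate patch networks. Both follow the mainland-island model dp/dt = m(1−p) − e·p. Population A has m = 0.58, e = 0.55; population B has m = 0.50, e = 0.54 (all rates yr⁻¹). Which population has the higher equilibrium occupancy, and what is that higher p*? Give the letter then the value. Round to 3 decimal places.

A: p*_A = m/(m+e) = 0.58/1.1300 = 0.5133.
B: p*_B = 0.50/1.0400 = 0.4808.
A is higher at 0.5133.

A, 0.513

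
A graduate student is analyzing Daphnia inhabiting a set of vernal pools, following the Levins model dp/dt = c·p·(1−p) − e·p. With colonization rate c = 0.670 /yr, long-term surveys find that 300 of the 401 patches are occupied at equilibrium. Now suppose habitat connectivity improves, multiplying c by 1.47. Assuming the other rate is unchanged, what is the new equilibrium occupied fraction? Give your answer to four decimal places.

Observed p* = 300/401 = 0.74813.
Balance c(1−p*) = e gives e = 0.670×(1 − 0.74813) = 0.16875.
New p* = 1 − e/c = 1 − 0.16875/0.98490 = 0.82866.

0.8287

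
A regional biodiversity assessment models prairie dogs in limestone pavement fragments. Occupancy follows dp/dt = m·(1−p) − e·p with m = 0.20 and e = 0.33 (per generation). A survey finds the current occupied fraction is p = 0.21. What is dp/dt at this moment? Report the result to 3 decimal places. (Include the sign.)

Colonization term: m·(1−p) = 0.20×0.7900 = 0.15800.
Extinction term: e·p = 0.06930.
dp/dt = 0.15800 − 0.06930 = 0.08870.

0.089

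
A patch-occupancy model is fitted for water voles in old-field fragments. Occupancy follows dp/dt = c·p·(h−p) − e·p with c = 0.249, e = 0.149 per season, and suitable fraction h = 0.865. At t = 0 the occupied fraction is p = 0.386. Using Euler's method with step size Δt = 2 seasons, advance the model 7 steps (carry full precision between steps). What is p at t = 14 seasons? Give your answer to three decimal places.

0.299

Update rule: p ← p + [c·p·(h−p) − e·p]·Δt with Δt = 2.
  1  |  dp/dt·Δt = -0.022951  |  p_1 = 0.363049
  2  |  dp/dt·Δt = -0.017437  |  p_2 = 0.345613
  3  |  dp/dt·Δt = -0.013598  |  p_3 = 0.332014
  4  |  dp/dt·Δt = -0.010815  |  p_4 = 0.321200
  5  |  dp/dt·Δt = -0.008733  |  p_5 = 0.312467
  6  |  dp/dt·Δt = -0.007136  |  p_6 = 0.305331
  7  |  dp/dt·Δt = -0.005888  |  p_7 = 0.299443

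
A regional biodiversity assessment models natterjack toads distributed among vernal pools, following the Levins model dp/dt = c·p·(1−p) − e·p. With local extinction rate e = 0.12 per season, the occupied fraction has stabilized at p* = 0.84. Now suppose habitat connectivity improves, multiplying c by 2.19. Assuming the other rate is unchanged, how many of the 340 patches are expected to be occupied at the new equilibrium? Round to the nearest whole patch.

Balance c(1−p*) = e gives c = e/(1 − 0.84000) = 0.12/0.16000 = 0.75000.
New p* = 1 − e/c = 1 − 0.12000/1.64250 = 0.92694.
Expected occupied = 340 × 0.92694 = 315.16 ≈ 315.

315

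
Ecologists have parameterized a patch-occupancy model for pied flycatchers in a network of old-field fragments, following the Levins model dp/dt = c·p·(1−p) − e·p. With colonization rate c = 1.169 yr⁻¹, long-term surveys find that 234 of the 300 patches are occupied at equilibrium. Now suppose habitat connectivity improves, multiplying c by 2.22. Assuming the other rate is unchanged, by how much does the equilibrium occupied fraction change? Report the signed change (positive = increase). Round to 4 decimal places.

Observed p* = 234/300 = 0.78000.
Balance c(1−p*) = e gives e = 1.169×(1 − 0.78000) = 0.25718.
New p* = 1 − e/c = 1 − 0.25718/2.59518 = 0.90090.
Δp* = 0.90090 − 0.78000 = +0.12090.

0.1209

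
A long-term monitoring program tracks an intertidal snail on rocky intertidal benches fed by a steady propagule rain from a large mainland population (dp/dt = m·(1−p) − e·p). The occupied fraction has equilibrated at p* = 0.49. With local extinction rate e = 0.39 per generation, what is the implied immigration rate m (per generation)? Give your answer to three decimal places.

0.375

At equilibrium m(1−p*) = e·p*, so m = e·p*/(1−p*).
m = 0.39 × 0.49 / 0.5100 = 0.1911/0.5100 = 0.3747.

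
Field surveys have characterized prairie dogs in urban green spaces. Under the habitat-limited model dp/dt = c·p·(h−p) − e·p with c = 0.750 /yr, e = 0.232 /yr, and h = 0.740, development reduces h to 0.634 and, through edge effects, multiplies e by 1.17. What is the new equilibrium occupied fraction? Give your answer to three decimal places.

Before: p* = h − e/c = 0.740 − 0.232/0.750 = 0.740 − 0.3093 = 0.4307.
After: c = 0.75, e = 0.27144, h = 0.634; p* = 0.634 − 0.27144/0.75 = 0.2721.

0.272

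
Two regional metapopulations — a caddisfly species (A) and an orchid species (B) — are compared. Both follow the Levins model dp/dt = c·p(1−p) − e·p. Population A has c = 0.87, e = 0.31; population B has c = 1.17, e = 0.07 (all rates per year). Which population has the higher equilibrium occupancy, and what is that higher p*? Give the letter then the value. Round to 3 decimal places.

B, 0.940

A: p*_A = 1 − 0.31/0.87 = 0.6437.
B: p*_B = 1 − 0.07/1.17 = 0.9402.
B is higher at 0.9402.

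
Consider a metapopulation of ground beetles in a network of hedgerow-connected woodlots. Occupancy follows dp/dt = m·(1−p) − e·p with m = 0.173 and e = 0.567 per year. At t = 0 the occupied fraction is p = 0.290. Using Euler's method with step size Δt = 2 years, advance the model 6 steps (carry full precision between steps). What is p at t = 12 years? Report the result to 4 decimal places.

0.2345

Update rule: p ← p + [m·(1−p) − e·p]·Δt with Δt = 2.
  1  |  dp/dt·Δt = -0.083200  |  p_1 = 0.206800
  2  |  dp/dt·Δt = +0.039936  |  p_2 = 0.246736
  3  |  dp/dt·Δt = -0.019169  |  p_3 = 0.227567
  4  |  dp/dt·Δt = +0.009201  |  p_4 = 0.236768
  5  |  dp/dt·Δt = -0.004417  |  p_5 = 0.232351
  6  |  dp/dt·Δt = +0.002120  |  p_6 = 0.234471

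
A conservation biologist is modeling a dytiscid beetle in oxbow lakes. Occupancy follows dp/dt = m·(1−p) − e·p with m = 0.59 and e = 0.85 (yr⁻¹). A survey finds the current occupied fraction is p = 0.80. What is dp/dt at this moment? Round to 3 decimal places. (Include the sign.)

Colonization term: m·(1−p) = 0.59×0.2000 = 0.11800.
Extinction term: e·p = 0.68000.
dp/dt = 0.11800 − 0.68000 = -0.56200.

-0.562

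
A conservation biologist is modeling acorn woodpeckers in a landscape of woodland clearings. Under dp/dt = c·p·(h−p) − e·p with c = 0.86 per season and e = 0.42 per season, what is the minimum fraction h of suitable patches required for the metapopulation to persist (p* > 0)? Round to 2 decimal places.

0.49

p* = h − e/c is positive only when h > e/c.
h_min = e/c = 0.42/0.86 = 0.4884.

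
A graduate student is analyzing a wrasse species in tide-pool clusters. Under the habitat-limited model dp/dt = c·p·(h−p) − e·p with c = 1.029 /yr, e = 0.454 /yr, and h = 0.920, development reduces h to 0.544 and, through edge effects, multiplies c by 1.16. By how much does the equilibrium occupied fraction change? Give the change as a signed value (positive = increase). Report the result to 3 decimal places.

Before: p* = h − e/c = 0.920 − 0.454/1.029 = 0.920 − 0.4412 = 0.4788.
After: c = 1.19364, e = 0.454, h = 0.544; p* = 0.544 − 0.454/1.19364 = 0.1637.
Δp* = 0.1637 − 0.4788 = -0.3151.

-0.315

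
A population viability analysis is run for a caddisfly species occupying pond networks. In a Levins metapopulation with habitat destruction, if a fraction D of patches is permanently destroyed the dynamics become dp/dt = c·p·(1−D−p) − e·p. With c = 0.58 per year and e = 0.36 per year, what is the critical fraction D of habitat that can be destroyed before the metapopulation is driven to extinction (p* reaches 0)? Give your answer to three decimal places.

0.379

The nontrivial equilibrium is p* = (1−D) − e/c; extinction occurs when this hits zero.
So D_crit = 1 − e/c = 1 − 0.36/0.58 = 1 − 0.6207 = 0.3793.
This equals the undisturbed p*, a classic result of Lande's extension.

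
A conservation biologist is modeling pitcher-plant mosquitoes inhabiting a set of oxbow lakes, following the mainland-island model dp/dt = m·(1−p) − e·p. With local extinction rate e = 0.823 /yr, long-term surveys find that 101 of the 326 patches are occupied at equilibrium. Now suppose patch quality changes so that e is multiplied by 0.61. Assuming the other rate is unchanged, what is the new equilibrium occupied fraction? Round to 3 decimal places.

0.424

Observed p* = 101/326 = 0.30982.
Balance m(1−p*) = e·p* gives m = e·p*/(1−p*) = 0.823×0.30982/0.69018 = 0.36944.
New p* = m/(m+e) = 0.36944/(0.36944+0.50203) = 0.42393.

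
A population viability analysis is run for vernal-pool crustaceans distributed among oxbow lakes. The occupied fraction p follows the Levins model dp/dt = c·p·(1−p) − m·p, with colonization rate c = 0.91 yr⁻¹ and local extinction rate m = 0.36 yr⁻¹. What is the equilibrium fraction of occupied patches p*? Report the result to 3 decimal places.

At equilibrium, colonization balances extinction: c·p*·(1−p*) = m·p*.
So p* = 1 − m/c = 1 − 0.36/0.91 = 1 − 0.3956 = 0.6044.

0.604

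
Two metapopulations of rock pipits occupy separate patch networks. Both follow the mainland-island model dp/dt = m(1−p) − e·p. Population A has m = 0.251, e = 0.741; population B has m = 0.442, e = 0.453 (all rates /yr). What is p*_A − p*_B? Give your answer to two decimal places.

A: p*_A = m/(m+e) = 0.251/0.9920 = 0.2530.
B: p*_B = 0.442/0.8950 = 0.4939.
p*_A − p*_B = 0.2530 − 0.4939 = -0.2408.

-0.24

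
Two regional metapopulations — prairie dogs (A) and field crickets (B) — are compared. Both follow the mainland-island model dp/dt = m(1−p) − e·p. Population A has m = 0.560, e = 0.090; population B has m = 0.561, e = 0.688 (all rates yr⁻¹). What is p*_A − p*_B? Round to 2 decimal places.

0.41

A: p*_A = m/(m+e) = 0.560/0.6500 = 0.8615.
B: p*_B = 0.561/1.2490 = 0.4492.
p*_A − p*_B = 0.8615 − 0.4492 = 0.4124.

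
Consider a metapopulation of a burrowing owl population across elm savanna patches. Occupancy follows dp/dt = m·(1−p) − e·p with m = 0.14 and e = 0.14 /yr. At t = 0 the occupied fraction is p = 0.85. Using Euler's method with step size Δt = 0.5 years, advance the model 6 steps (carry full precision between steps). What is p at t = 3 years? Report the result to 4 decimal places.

0.6416

Update rule: p ← p + [m·(1−p) − e·p]·Δt with Δt = 0.5.
  1  |  dp/dt·Δt = -0.049000  |  p_1 = 0.801000
  2  |  dp/dt·Δt = -0.042140  |  p_2 = 0.758860
  3  |  dp/dt·Δt = -0.036240  |  p_3 = 0.722620
  4  |  dp/dt·Δt = -0.031167  |  p_4 = 0.691453
  5  |  dp/dt·Δt = -0.026803  |  p_5 = 0.664649
  6  |  dp/dt·Δt = -0.023051  |  p_6 = 0.641599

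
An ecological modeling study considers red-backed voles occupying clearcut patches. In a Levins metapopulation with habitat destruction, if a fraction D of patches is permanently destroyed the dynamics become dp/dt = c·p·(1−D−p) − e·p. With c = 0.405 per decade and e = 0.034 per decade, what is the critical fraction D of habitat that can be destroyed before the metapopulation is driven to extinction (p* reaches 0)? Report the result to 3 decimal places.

0.916

The nontrivial equilibrium is p* = (1−D) − e/c; extinction occurs when this hits zero.
So D_crit = 1 − e/c = 1 − 0.034/0.405 = 1 − 0.0840 = 0.9160.
Note this equals the original equilibrium occupancy — the Levins extinction-debt result.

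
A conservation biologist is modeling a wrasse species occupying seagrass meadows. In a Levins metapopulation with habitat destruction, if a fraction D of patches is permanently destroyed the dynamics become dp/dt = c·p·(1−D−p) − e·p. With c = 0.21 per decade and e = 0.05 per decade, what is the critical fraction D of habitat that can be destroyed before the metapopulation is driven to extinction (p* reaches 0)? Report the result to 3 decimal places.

0.762

The nontrivial equilibrium is p* = (1−D) − e/c; extinction occurs when this hits zero.
So D_crit = 1 − e/c = 1 − 0.05/0.21 = 1 − 0.2381 = 0.7619.
This equals the undisturbed p*, a classic result of Lande's extension.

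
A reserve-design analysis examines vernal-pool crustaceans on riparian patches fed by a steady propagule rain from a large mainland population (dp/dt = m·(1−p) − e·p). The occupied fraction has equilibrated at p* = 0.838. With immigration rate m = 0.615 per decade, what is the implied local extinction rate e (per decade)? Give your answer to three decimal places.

At equilibrium m(1−p*) = e·p*, so e = m(1−p*)/p*.
e = 0.615 × 0.1620 / 0.838 = 0.1189.

0.119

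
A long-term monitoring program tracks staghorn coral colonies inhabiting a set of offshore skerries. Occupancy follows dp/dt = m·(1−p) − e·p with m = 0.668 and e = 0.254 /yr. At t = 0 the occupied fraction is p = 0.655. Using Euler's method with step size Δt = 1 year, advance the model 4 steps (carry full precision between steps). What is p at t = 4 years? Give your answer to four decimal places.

Update rule: p ← p + [m·(1−p) − e·p]·Δt with Δt = 1.
step 1: Δp = +0.06409, p = 0.71909
step 2: Δp = +0.00500, p = 0.72409
step 3: Δp = +0.00039, p = 0.72448
step 4: Δp = +0.00003, p = 0.72451

0.7245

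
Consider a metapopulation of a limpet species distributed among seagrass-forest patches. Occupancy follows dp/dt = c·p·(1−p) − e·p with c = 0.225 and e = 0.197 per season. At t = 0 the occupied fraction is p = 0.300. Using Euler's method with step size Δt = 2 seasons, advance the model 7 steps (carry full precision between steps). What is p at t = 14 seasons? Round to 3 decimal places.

Update rule: p ← p + [c·p·(1−p) − e·p]·Δt with Δt = 2.
p: 0.30000 → 0.27630  (Δp = -0.02370)
p: 0.27630 → 0.25742  (Δp = -0.01888)
p: 0.25742 → 0.24202  (Δp = -0.01540)
p: 0.24202 → 0.22921  (Δp = -0.01280)
p: 0.22921 → 0.21840  (Δp = -0.01081)
p: 0.21840 → 0.20917  (Δp = -0.00923)
p: 0.20917 → 0.20120  (Δp = -0.00797)

0.201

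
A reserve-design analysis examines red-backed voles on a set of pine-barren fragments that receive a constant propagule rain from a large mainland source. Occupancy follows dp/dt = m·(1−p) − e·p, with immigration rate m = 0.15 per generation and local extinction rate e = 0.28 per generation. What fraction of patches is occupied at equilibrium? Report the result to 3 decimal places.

0.349

Setting dp/dt = 0: m − m·p* = e·p*, so m = (m+e)·p*.
p* = m/(m+e) = 0.15/(0.15+0.28) = 0.15/0.4300 = 0.3488.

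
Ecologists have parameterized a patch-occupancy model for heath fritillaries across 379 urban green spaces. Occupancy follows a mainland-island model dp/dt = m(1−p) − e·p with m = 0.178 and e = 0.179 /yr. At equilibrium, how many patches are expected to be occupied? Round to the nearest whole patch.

p* = m/(m+e) = 0.178/0.3570 = 0.4986.
Expected occupied patches = N × p* = 379 × 0.4986 = 188.97 ≈ 189.

189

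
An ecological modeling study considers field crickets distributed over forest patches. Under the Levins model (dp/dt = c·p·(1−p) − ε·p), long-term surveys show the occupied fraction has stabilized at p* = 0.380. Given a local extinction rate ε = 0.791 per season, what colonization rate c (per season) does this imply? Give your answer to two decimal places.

At equilibrium c(1−p*) = ε, so c = ε/(1−p*).
c = 0.791/(1 − 0.380) = 0.791/0.6200 = 1.2758.

1.28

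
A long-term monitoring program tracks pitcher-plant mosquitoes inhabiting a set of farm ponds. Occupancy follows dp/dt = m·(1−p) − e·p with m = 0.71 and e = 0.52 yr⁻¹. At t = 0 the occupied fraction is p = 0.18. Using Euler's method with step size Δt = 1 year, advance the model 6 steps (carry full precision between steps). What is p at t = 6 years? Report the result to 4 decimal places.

Update rule: p ← p + [m·(1−p) − e·p]·Δt with Δt = 1.
t = 1: p = 0.18000 + (+0.48860) = 0.66860
t = 2: p = 0.66860 + (-0.11238) = 0.55622
t = 3: p = 0.55622 + (+0.02585) = 0.58207
t = 4: p = 0.58207 + (-0.00594) = 0.57612
t = 5: p = 0.57612 + (+0.00137) = 0.57749
t = 6: p = 0.57749 + (-0.00031) = 0.57718

0.5772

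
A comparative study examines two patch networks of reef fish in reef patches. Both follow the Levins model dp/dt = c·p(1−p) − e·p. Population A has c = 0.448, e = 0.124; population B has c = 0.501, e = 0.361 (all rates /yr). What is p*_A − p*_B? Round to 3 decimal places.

A: p*_A = 1 − 0.124/0.448 = 0.7232.
B: p*_B = 1 − 0.361/0.501 = 0.2794.
p*_A − p*_B = 0.7232 − 0.2794 = 0.4438.

0.444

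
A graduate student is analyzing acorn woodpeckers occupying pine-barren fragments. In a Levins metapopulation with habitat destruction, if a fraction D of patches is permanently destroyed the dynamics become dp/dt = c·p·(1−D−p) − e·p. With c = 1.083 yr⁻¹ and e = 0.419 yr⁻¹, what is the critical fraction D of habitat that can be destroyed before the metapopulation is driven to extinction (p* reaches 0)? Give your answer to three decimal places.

The nontrivial equilibrium is p* = (1−D) − e/c; extinction occurs when this hits zero.
So D_crit = 1 − e/c = 1 − 0.419/1.083 = 1 − 0.3869 = 0.6131.
Note this equals the original equilibrium occupancy — the Levins extinction-debt result.

0.613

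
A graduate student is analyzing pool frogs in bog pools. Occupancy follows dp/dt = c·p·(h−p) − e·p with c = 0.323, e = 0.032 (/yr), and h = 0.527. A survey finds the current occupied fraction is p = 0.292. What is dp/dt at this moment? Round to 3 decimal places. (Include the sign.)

0.013

Colonization term: c·p·(h−p) = 0.323×0.292×0.2350 = 0.02216.
Extinction term: e·p = 0.00934.
dp/dt = 0.02216 − 0.00934 = 0.01282.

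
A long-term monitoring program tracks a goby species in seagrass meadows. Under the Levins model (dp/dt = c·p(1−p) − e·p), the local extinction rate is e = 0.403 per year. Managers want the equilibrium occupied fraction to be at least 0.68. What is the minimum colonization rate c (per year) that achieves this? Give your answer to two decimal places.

p* = 1 − e/c ≥ 0.68 requires e/c ≤ 0.3200, i.e. c ≥ e/0.3200.
c_min = 0.403/0.3200 = 1.2594.

1.26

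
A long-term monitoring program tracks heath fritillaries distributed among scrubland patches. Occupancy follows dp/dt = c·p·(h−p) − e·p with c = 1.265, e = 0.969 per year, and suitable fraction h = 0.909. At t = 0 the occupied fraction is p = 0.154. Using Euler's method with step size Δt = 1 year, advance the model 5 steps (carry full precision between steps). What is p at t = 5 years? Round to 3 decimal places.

0.147

Update rule: p ← p + [c·p·(h−p) − e·p]·Δt with Δt = 1.
t = 1: p = 0.15400 + (-0.00214) = 0.15186
t = 2: p = 0.15186 + (-0.00170) = 0.15015
t = 3: p = 0.15015 + (-0.00136) = 0.14879
t = 4: p = 0.14879 + (-0.00109) = 0.14770
t = 5: p = 0.14770 + (-0.00088) = 0.14682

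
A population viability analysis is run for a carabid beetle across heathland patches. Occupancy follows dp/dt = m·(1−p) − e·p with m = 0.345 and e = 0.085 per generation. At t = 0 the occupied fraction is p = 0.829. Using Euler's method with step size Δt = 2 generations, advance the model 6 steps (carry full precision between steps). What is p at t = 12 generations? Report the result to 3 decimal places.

Update rule: p ← p + [m·(1−p) − e·p]·Δt with Δt = 2.
t = 2: p = 0.82900 + (-0.02294) = 0.80606
t = 4: p = 0.80606 + (-0.00321) = 0.80285
t = 6: p = 0.80285 + (-0.00045) = 0.80240
t = 8: p = 0.80240 + (-0.00006) = 0.80234
t = 10: p = 0.80234 + (-0.00001) = 0.80233
t = 12: p = 0.80233 + (-0.00000) = 0.80233

0.802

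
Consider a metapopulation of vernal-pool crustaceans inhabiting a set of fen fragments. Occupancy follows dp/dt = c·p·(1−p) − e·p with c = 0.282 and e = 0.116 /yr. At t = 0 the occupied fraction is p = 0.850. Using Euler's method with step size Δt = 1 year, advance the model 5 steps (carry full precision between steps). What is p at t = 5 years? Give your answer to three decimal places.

Update rule: p ← p + [c·p·(1−p) − e·p]·Δt with Δt = 1.
  1  |  dp/dt·Δt = -0.062645  |  p_1 = 0.787355
  2  |  dp/dt·Δt = -0.044119  |  p_2 = 0.743236
  3  |  dp/dt·Δt = -0.032400  |  p_3 = 0.710837
  4  |  dp/dt·Δt = -0.024493  |  p_4 = 0.686344
  5  |  dp/dt·Δt = -0.018908  |  p_5 = 0.667436

0.667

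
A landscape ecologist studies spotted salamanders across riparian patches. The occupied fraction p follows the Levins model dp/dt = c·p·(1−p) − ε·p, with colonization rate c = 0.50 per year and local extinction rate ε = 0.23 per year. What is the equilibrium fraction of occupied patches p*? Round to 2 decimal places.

0.54

Setting dp/dt = 0 and dividing through by p* gives c·(1−p*) = ε.
So p* = 1 − ε/c = 1 − 0.23/0.50 = 1 − 0.4600 = 0.5400.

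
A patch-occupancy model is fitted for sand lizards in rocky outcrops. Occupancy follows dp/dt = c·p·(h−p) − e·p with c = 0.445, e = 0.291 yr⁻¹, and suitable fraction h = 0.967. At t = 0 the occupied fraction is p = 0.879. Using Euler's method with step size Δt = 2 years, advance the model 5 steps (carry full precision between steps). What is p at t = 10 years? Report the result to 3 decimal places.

0.336

Update rule: p ← p + [c·p·(h−p) − e·p]·Δt with Δt = 2.
t = 2: p = 0.87900 + (-0.44273) = 0.43627
t = 4: p = 0.43627 + (-0.04783) = 0.38843
t = 6: p = 0.38843 + (-0.02605) = 0.36238
t = 8: p = 0.36238 + (-0.01590) = 0.34647
t = 10: p = 0.34647 + (-0.01030) = 0.33617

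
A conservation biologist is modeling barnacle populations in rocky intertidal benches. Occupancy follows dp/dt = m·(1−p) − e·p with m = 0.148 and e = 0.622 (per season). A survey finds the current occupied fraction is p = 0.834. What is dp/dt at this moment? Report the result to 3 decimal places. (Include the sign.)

-0.494

Colonization term: m·(1−p) = 0.148×0.1660 = 0.02457.
Extinction term: e·p = 0.51875.
dp/dt = 0.02457 − 0.51875 = -0.49418.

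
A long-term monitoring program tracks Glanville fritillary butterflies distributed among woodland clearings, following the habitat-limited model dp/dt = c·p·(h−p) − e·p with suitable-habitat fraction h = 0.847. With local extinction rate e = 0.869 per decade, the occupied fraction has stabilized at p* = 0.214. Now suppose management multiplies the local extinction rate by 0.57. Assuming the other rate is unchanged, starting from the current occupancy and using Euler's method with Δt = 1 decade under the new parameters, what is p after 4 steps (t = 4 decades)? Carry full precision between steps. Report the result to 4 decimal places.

0.4632

Balance c(h−p*) = e gives c = e/(0.847 − 0.21400) = 0.869/0.63300 = 1.37283.
Starting from p₀ = 0.21400; update p ← p + (dp/dt)·Δt with the new parameters.
step 1: Δp = +0.07997, p = 0.29397
step 2: Δp = +0.07757, p = 0.37154
step 3: Δp = +0.05848, p = 0.43002
step 4: Δp = +0.03316, p = 0.46318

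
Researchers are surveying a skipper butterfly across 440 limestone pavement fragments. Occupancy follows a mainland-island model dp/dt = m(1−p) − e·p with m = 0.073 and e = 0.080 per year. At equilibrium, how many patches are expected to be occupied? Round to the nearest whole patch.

p* = m/(m+e) = 0.073/0.1530 = 0.4771.
Expected occupied patches = N × p* = 440 × 0.4771 = 209.93 ≈ 210.

210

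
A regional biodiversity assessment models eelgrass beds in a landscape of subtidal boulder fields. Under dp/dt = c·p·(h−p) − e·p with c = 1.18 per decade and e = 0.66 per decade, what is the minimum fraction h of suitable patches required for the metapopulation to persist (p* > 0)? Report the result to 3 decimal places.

p* = h − e/c is positive only when h > e/c.
h_min = e/c = 0.66/1.18 = 0.5593.

0.559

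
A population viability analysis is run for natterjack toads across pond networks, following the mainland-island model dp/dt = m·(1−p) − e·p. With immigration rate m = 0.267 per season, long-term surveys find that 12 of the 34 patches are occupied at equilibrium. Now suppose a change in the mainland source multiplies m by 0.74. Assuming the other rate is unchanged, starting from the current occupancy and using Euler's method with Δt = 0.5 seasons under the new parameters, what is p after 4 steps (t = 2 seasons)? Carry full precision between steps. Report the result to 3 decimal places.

Observed p* = 12/34 = 0.35294.
Balance m(1−p*) = e·p* gives e = m(1−p*)/p* = 0.267×0.64706/0.35294 = 0.48950.
Starting from p₀ = 0.35294; update p ← p + (dp/dt)·Δt with the new parameters.
t = 0.5: p = 0.35294 + (-0.02246) = 0.33048
t = 1: p = 0.33048 + (-0.01474) = 0.31574
t = 1.5: p = 0.31574 + (-0.00968) = 0.30606
t = 2: p = 0.30606 + (-0.00635) = 0.29971

0.300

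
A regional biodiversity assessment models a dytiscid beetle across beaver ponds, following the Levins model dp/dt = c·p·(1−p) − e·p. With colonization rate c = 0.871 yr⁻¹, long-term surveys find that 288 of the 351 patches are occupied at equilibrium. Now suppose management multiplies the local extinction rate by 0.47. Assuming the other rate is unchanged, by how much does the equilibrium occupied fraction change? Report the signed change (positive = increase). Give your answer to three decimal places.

0.095

Observed p* = 288/351 = 0.82051.
Balance c(1−p*) = e gives e = 0.871×(1 − 0.82051) = 0.15634.
New p* = 1 − e/c = 1 − 0.07348/0.87100 = 0.91564.
Δp* = 0.91564 − 0.82051 = +0.09513.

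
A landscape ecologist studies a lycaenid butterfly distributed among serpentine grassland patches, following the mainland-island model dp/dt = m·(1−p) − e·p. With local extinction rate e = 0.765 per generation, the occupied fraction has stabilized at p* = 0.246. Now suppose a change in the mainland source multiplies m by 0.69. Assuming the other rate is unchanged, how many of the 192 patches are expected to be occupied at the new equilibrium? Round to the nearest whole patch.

35

Balance m(1−p*) = e·p* gives m = e·p*/(1−p*) = 0.765×0.24600/0.75400 = 0.24959.
New p* = m/(m+e) = 0.17222/(0.17222+0.76500) = 0.18376.
Expected occupied = 192 × 0.18376 = 35.28 ≈ 35.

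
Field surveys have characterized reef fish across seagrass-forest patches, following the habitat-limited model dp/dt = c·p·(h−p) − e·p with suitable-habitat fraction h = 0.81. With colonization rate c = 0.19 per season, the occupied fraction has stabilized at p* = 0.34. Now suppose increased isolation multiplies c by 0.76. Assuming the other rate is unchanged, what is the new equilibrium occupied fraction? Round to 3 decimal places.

0.192

Balance c(h−p*) = e gives e = 0.19×(0.81 − 0.34000) = 0.08930.
New p* = 0.81 − e/c = 0.81 − 0.08930/0.14440 = 0.19158.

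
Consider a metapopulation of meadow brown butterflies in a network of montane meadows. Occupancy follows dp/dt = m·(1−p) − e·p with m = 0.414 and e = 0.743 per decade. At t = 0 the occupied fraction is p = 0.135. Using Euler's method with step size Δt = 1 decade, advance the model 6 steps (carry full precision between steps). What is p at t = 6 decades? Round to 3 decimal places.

0.358

Update rule: p ← p + [m·(1−p) − e·p]·Δt with Δt = 1.
  1  |  dp/dt·Δt = +0.257805  |  p_1 = 0.392805
  2  |  dp/dt·Δt = -0.040475  |  p_2 = 0.352330
  3  |  dp/dt·Δt = +0.006355  |  p_3 = 0.358684
  4  |  dp/dt·Δt = -0.000998  |  p_4 = 0.357687
  5  |  dp/dt·Δt = +0.000157  |  p_5 = 0.357843
  6  |  dp/dt·Δt = -0.000025  |  p_6 = 0.357819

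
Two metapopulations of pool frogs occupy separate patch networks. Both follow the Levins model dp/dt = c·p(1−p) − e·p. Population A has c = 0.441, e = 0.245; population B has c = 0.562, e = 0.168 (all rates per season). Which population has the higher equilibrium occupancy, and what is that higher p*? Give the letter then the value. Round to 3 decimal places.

A: p*_A = 1 − 0.245/0.441 = 0.4444.
B: p*_B = 1 − 0.168/0.562 = 0.7011.
B is higher at 0.7011.

B, 0.701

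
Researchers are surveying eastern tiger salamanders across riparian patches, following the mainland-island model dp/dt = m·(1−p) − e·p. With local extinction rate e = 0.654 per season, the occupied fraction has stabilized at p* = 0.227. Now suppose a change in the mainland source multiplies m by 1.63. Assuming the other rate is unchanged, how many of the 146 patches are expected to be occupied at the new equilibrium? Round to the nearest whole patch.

Balance m(1−p*) = e·p* gives m = e·p*/(1−p*) = 0.654×0.22700/0.77300 = 0.19205.
New p* = m/(m+e) = 0.31304/(0.31304+0.65400) = 0.32371.
Expected occupied = 146 × 0.32371 = 47.26 ≈ 47.

47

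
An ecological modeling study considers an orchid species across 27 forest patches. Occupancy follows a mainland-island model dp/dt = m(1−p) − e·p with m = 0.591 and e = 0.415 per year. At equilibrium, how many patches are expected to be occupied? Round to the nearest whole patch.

16

p* = m/(m+e) = 0.591/1.0060 = 0.5875.
Expected occupied patches = N × p* = 27 × 0.5875 = 15.86 ≈ 16.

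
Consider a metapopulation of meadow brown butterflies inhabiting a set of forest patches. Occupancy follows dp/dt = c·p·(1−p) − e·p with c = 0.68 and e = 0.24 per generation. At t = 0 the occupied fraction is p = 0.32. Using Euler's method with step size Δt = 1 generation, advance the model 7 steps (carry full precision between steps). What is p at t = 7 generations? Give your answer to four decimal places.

Update rule: p ← p + [c·p·(1−p) − e·p]·Δt with Δt = 1.
p: 0.32000 → 0.39117  (Δp = +0.07117)
p: 0.39117 → 0.45923  (Δp = +0.06807)
p: 0.45923 → 0.51789  (Δp = +0.05865)
p: 0.51789 → 0.56338  (Δp = +0.04549)
p: 0.56338 → 0.59544  (Δp = +0.03206)
p: 0.59544 → 0.61634  (Δp = +0.02090)
p: 0.61634 → 0.62921  (Δp = +0.01288)

0.6292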